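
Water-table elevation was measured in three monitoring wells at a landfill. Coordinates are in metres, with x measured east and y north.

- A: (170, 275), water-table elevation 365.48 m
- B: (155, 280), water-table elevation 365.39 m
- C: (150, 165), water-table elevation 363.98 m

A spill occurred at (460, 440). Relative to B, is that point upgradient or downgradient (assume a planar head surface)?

upgradient

Differences from A: to B (Δx, Δy, Δh) = (-15, 5, -0.09); to C = (-20, -110, -1.50).
Solve a·Δx + b·Δy = Δh: det = (-15)·(-110) − (-20)·5 = 1750.
∂h/∂x = [(-0.09)·(-110) − (-1.50)·5] / 1750 = +0.009943
∂h/∂y = [(-15)·(-1.50) − (-20)·(-0.09)] / 1750 = +0.01183
Head at (460, 440) = 365.48 + (+0.009943)·(290) + (+0.01183)·(165) = 370.32 m.
That is higher than the 365.39 m at B, so the point is upgradient.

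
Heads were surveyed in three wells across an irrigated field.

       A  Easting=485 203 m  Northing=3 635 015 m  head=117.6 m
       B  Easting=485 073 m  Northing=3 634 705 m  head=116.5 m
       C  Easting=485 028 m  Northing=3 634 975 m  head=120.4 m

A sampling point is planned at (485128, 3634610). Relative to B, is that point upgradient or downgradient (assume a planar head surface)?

downgradient

Differences from A: to B (Δx, Δy, Δh) = (-130, -310, -1.1); to C = (-175, -40, +2.8).
Determinant of the coordinate differences = (-130)·(-40) − (-175)·(-310) = -49050.
∂h/∂x = [(-1.1)·(-40) − (+2.8)·(-310)] / -49050 = -0.01859
∂h/∂y = [(-130)·(+2.8) − (-175)·(-1.1)] / -49050 = +0.01135
Head at (485128, 3634610) = 117.6 + (-0.01859)·(-75) + (+0.01135)·(-405) = 114.40 m.
That is lower than the 116.5 m at B, so the point is downgradient.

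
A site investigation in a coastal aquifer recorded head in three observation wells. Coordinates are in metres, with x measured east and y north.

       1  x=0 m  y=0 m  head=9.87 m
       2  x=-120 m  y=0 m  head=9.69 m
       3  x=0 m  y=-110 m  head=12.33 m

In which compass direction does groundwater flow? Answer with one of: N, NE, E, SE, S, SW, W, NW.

N

∂h/∂x = (9.69 − 9.87) / (-120 − 0) = +0.001500
∂h/∂y = (12.33 − 9.87) / (-110 − 0) = -0.02236
Flow = −∇h = (-0.001500 east, +0.02236 north), which points north.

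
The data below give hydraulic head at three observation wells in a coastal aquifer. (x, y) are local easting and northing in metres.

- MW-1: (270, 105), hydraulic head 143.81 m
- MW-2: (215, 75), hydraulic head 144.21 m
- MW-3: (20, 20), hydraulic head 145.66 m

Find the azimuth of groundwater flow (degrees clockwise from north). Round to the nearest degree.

Taking MW-1 as reference: MW-2−MW-1 = (-55, -30, +0.40); MW-3−MW-1 = (-250, -85, +1.85).
Determinant of the coordinate differences = (-55)·(-85) − (-250)·(-30) = -2825.
∂h/∂x = [(+0.40)·(-85) − (+1.85)·(-30)] / -2825 = -0.007611
∂h/∂y = [(-55)·(+1.85) − (-250)·(+0.40)] / -2825 = +0.0006195
Flow direction (−∇h) has components (+0.007611 E, -0.0006195 N).
Azimuth = atan2(E, N) = atan2(+0.007611, -0.0006195) = 94.7° ≈ 095°.

095°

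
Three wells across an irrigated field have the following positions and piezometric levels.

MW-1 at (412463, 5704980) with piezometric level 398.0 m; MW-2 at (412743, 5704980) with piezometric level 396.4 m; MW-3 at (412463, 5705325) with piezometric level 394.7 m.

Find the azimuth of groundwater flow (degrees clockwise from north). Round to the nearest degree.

∂h/∂x = (396.4 − 398.0) / (412743 − 412463) = -0.005714
∂h/∂y = (394.7 − 398.0) / (5705325 − 5704980) = -0.009565
Flow direction (−∇h) has components (+0.005714 E, +0.009565 N).
Azimuth = atan2(E, N) = atan2(+0.005714, +0.009565) = 30.9° ≈ 031°.

031°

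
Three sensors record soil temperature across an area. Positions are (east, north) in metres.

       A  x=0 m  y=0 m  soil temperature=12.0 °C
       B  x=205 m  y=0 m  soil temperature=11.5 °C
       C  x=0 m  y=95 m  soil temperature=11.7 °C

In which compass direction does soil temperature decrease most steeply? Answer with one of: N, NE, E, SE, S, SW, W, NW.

NE

∂T/∂x = (11.5 − 12.0) / (205 − 0) = -0.002439
∂T/∂y = (11.7 − 12.0) / (95 − 0) = -0.003158
Steepest decrease is along −∇f = (+0.002439 E, +0.003158 N) → northeast.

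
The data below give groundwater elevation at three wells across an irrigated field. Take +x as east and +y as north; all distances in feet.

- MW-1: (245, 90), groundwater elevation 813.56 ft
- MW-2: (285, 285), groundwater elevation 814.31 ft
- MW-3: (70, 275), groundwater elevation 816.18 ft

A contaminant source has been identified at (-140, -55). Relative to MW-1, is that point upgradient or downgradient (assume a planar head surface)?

Three-point gradient (reference MW-1): Δ to MW-2 = (40, 195, +0.75), Δ to MW-3 = (-175, 185, +2.62).
∂h/∂x = -0.008962, ∂h/∂y = +0.005685 (det = 41525).
Head at (-140, -55) = 813.56 + (-0.008962)·(-385) + (+0.005685)·(-145) = 816.19 ft.
That is higher than the 813.56 ft at MW-1, so the point is upgradient.

upgradient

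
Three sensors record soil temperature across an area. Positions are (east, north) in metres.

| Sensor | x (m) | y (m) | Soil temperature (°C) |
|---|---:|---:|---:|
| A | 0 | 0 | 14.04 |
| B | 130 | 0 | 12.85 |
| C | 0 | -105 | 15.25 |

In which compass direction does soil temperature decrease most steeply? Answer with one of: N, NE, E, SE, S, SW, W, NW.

NE

∂T/∂x = (12.85 − 14.04) / (130 − 0) = -0.009154
∂T/∂y = (15.25 − 14.04) / (-105 − 0) = -0.01152
Steepest decrease is along −∇f = (+0.009154 E, +0.01152 N) → northeast.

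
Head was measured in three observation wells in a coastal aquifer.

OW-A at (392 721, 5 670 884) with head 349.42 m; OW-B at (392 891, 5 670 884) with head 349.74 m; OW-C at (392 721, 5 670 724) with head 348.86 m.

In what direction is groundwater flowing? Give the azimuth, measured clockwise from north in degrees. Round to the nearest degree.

∂h/∂x = (349.74 − 349.42) / (392891 − 392721) = +0.001882
∂h/∂y = (348.86 − 349.42) / (5670724 − 5670884) = +0.003500
Flow direction (−∇h) has components (-0.001882 E, -0.003500 N).
Azimuth = atan2(E, N) = atan2(-0.001882, -0.003500) = 208.3° ≈ 208°.

208°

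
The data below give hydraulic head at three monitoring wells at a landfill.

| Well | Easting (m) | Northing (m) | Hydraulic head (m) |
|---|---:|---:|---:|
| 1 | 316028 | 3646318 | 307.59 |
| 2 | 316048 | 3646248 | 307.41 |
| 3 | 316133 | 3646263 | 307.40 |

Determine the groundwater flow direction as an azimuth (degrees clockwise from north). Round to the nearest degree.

Differences from 1: to 2 (Δx, Δy, Δh) = (20, -70, -0.18); to 3 = (105, -55, -0.19).
Solve a·Δx + b·Δy = Δh: det = 20·(-55) − 105·(-70) = 6250.
∂h/∂x = [(-0.18)·(-55) − (-0.19)·(-70)] / 6250 = -0.0005440
∂h/∂y = [20·(-0.19) − 105·(-0.18)] / 6250 = +0.002416
Flow direction (−∇h) has components (+0.0005440 E, -0.002416 N).
Azimuth = atan2(E, N) = atan2(+0.0005440, -0.002416) = 167.3° ≈ 167°.

167°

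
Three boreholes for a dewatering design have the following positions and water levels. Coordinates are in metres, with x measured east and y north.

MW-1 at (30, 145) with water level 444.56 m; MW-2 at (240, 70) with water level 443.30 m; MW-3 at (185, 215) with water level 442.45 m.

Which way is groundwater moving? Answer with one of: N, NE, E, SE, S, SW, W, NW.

NE

Differences from MW-1: to MW-2 (Δx, Δy, Δh) = (210, -75, -1.26); to MW-3 = (155, 70, -2.11).
Determinant of the coordinate differences = 210·70 − 155·(-75) = 26325.
∂h/∂x = [(-1.26)·70 − (-2.11)·(-75)] / 26325 = -0.009362
∂h/∂y = [210·(-2.11) − 155·(-1.26)] / 26325 = -0.009413
Flow = −∇h = (+0.009362 east, +0.009413 north), which points northeast.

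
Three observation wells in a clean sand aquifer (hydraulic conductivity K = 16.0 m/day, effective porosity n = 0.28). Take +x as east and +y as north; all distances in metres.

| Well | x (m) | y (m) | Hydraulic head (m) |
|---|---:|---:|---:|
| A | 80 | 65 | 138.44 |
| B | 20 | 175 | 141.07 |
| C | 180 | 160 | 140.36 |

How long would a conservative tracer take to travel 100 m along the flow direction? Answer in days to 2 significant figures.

Taking A as reference: B−A = (-60, 110, +2.63); C−A = (100, 95, +1.92).
Solve a·Δx + b·Δy = Δh: det = (-60)·95 − 100·110 = -16700.
∂h/∂x = [(+2.63)·95 − (+1.92)·110] / -16700 = -0.002314
∂h/∂y = [(-60)·(+1.92) − 100·(+2.63)] / -16700 = +0.02265
|∇h| = √(-0.002314² + 0.02265²) = 0.02277
Seepage velocity v = K·i/n = 16.0 × 0.02277 / 0.28 = 1.301 m/day.
t = 100 / 1.301 = 76.86 days.

77 days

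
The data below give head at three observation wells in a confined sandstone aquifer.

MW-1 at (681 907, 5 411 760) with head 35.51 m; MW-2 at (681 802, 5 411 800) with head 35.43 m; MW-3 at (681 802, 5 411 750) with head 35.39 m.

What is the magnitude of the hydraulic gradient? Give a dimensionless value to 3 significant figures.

0.00133

Three-point gradient (reference MW-1): Δ to MW-2 = (-105, 40, -0.08), Δ to MW-3 = (-105, -10, -0.12).
∂h/∂x = +0.001067, ∂h/∂y = +0.0008000 (det = 5250).
|∇h| = √(0.001067² + 0.0008000²) = 0.001334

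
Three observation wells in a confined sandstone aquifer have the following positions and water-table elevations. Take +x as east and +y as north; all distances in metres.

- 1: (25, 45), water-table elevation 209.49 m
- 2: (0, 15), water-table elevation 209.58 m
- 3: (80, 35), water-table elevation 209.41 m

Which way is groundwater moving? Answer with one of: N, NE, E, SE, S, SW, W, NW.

Three-point gradient (reference 1): Δ to 2 = (-25, -30, +0.09), Δ to 3 = (55, -10, -0.08).
∂h/∂x = -0.001737, ∂h/∂y = -0.001553 (det = 1900).
Flow = −∇h = (+0.001737 east, +0.001553 north), which points northeast.

NE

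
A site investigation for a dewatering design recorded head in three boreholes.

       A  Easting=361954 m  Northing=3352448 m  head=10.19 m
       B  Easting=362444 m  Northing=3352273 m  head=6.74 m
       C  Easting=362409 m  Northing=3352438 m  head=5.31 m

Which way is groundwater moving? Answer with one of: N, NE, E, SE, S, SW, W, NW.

NE

With h = a·x + b·y + c and A as origin, the differences give:
  490·a + (-175)·b = -3.45
  455·a + (-10)·b = -4.88
Eliminate b (×(-10) and ×(-175), subtract): 74725·a = -819.500 → a = ∂h/∂x = -0.01097
Back-substitute: b = ∂h/∂y = -0.01099.
Flow = −∇h = (+0.01097 east, +0.01099 north), which points northeast.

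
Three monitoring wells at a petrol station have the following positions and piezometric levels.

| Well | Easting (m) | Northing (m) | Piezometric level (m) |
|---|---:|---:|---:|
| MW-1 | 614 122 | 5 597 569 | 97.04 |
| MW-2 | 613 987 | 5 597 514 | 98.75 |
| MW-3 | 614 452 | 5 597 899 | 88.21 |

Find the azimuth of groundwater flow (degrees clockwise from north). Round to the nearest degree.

Taking MW-1 as reference: MW-2−MW-1 = (-135, -55, +1.71); MW-3−MW-1 = (330, 330, -8.83).
Determinant of the coordinate differences = (-135)·330 − 330·(-55) = -26400.
∂h/∂x = [(+1.71)·330 − (-8.83)·(-55)] / -26400 = -0.002979
∂h/∂y = [(-135)·(-8.83) − 330·(+1.71)] / -26400 = -0.02378
Flow direction (−∇h) has components (+0.002979 E, +0.02378 N).
Azimuth = atan2(E, N) = atan2(+0.002979, +0.02378) = 7.1° ≈ 007°.

007°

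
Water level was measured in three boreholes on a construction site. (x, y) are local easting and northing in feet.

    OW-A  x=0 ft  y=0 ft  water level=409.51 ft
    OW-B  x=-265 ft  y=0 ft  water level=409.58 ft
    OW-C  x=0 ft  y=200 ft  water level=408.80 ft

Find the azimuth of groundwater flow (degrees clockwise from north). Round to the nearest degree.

∂h/∂x = (409.58 − 409.51) / (-265 − 0) = -0.0002642
∂h/∂y = (408.80 − 409.51) / (200 − 0) = -0.003550
Flow direction (−∇h) has components (+0.0002642 E, +0.003550 N).
Azimuth = atan2(E, N) = atan2(+0.0002642, +0.003550) = 4.3° ≈ 004°.

004°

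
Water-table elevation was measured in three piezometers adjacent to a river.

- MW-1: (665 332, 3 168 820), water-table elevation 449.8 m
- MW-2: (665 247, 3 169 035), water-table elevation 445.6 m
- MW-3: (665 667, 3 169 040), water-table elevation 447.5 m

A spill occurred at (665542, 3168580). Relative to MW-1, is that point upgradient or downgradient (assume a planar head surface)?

upgradient

With h = a·x + b·y + c and MW-1 as origin, the differences give:
  (-85)·a + 215·b = -4.2
  335·a + 220·b = -2.3
Eliminate b (×220 and ×215, subtract): -90725·a = -429.50 → a = ∂h/∂x = +0.004734
Back-substitute: b = ∂h/∂y = -0.01766.
Head at (665542, 3168580) = 449.8 + (+0.004734)·(210) + (-0.01766)·(-240) = 455.03 m.
That is higher than the 449.8 m at MW-1, so the point is upgradient.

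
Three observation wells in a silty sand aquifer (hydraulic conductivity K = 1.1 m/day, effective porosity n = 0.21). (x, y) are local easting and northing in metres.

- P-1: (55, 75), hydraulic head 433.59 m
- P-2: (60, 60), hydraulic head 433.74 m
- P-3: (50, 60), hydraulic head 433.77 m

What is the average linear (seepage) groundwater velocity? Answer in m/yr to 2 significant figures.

22 m/yr

Differences from P-1: to P-2 (Δx, Δy, Δh) = (5, -15, +0.15); to P-3 = (-5, -15, +0.18).
Determinant of the coordinate differences = 5·(-15) − (-5)·(-15) = -150.
∂h/∂x = [(+0.15)·(-15) − (+0.18)·(-15)] / -150 = -0.003000
∂h/∂y = [5·(+0.18) − (-5)·(+0.15)] / -150 = -0.01100
|∇h| = √(-0.003000² + -0.01100²) = 0.0114
Seepage velocity v = K·i/n = 1.1 × 0.0114 / 0.21 = 0.05971 m/day = 21.81 m/yr.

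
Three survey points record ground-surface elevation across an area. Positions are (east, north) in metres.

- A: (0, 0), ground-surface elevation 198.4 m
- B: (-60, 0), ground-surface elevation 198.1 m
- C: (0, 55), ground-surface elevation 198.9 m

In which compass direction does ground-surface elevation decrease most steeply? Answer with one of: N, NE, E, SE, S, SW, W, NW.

SW

∂z/∂x = (198.1 − 198.4) / (-60 − 0) = +0.005000
∂z/∂y = (198.9 − 198.4) / (55 − 0) = +0.009091
Steepest decrease is along −∇f = (-0.005000 E, -0.009091 N) → southwest.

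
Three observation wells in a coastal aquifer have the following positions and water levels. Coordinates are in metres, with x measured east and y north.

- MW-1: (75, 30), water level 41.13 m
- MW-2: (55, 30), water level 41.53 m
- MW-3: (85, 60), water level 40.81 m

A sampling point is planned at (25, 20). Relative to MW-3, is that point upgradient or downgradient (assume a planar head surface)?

Differences from MW-1: to MW-2 (Δx, Δy, Δh) = (-20, 0, +0.40); to MW-3 = (10, 30, -0.32).
Determinant of the coordinate differences = (-20)·30 − 10·0 = -600.
∂h/∂x = [(+0.40)·30 − (-0.32)·0] / -600 = -0.02000
∂h/∂y = [(-20)·(-0.32) − 10·(+0.40)] / -600 = -0.004000
Head at (25, 20) = 41.13 + (-0.02000)·(-50) + (-0.004000)·(-10) = 42.17 m.
That is higher than the 40.81 m at MW-3, so the point is upgradient.

upgradient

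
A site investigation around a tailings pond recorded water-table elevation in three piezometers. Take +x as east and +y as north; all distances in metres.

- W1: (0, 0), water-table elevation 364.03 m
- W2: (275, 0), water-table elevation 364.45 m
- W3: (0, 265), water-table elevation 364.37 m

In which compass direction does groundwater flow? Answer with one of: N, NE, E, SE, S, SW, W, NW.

SW

∂h/∂x = (364.45 − 364.03) / (275 − 0) = +0.001527
∂h/∂y = (364.37 − 364.03) / (265 − 0) = +0.001283
Flow = −∇h = (-0.001527 east, -0.001283 north), which points southwest.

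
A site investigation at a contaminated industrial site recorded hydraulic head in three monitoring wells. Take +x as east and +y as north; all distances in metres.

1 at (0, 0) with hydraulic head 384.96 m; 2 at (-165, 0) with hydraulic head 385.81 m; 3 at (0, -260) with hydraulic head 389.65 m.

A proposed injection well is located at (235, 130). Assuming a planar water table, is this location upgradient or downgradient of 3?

downgradient

∂h/∂x = (385.81 − 384.96) / (-165 − 0) = -0.005152
∂h/∂y = (389.65 − 384.96) / (-260 − 0) = -0.01804
Head at (235, 130) = 384.96 + (-0.005152)·(235) + (-0.01804)·(130) = 381.40 m.
That is lower than the 389.65 m at 3, so the point is downgradient.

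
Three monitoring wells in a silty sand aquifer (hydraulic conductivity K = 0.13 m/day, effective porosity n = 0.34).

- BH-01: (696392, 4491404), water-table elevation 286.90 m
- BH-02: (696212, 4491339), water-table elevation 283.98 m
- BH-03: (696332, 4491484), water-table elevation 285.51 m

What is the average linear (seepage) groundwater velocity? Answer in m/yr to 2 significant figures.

2.5 m/yr

Differences from BH-01: to BH-02 (Δx, Δy, Δh) = (-180, -65, -2.92); to BH-03 = (-60, 80, -1.39).
Solve a·Δx + b·Δy = Δh: det = (-180)·80 − (-60)·(-65) = -18300.
∂h/∂x = [(-2.92)·80 − (-1.39)·(-65)] / -18300 = +0.01770
∂h/∂y = [(-180)·(-1.39) − (-60)·(-2.92)] / -18300 = -0.004098
|∇h| = √(0.01770² + -0.004098²) = 0.01817
Seepage velocity v = K·i/n = 0.13 × 0.01817 / 0.34 = 0.006947 m/day = 2.537 m/yr.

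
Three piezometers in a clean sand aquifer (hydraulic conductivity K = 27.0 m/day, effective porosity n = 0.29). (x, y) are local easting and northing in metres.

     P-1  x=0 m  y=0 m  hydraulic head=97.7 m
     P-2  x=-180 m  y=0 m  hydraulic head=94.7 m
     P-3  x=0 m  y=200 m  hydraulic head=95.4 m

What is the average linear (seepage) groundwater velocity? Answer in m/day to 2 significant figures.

∂h/∂x = (94.7 − 97.7) / (-180 − 0) = +0.01667
∂h/∂y = (95.4 − 97.7) / (200 − 0) = -0.01150
|∇h| = √(0.01667² + -0.01150²) = 0.02025
Seepage velocity v = K·i/n = 27.0 × 0.02025 / 0.29 = 1.885 m/day.

1.9 m/day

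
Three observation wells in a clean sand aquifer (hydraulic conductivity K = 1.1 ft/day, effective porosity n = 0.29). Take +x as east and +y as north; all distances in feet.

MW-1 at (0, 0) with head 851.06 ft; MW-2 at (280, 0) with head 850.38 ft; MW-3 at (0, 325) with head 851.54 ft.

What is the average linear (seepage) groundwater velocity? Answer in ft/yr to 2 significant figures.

3.9 ft/yr

∂h/∂x = (850.38 − 851.06) / (280 − 0) = -0.002429
∂h/∂y = (851.54 − 851.06) / (325 − 0) = +0.001477
|∇h| = √(-0.002429² + 0.001477²) = 0.002843
Seepage velocity v = K·i/n = 1.1 × 0.002843 / 0.29 = 0.01078 ft/day = 3.937 ft/yr.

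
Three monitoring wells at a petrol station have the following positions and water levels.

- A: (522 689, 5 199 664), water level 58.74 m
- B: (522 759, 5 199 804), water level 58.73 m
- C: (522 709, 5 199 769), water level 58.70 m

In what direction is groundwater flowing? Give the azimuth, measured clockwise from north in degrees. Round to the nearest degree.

300°

Taking A as reference: B−A = (70, 140, -0.01); C−A = (20, 105, -0.04).
Solve a·Δx + b·Δy = Δh: det = 70·105 − 20·140 = 4550.
∂h/∂x = [(-0.01)·105 − (-0.04)·140] / 4550 = +0.0010000
∂h/∂y = [70·(-0.04) − 20·(-0.01)] / 4550 = -0.0005714
Flow direction (−∇h) has components (-0.0010000 E, +0.0005714 N).
Azimuth = atan2(E, N) = atan2(-0.0010000, +0.0005714) = 299.7° ≈ 300°.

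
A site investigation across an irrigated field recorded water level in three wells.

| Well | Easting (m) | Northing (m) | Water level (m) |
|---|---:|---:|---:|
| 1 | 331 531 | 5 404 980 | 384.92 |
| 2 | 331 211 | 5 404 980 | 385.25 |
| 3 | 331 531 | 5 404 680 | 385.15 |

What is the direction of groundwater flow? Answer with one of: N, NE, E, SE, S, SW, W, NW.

NE

∂h/∂x = (385.25 − 384.92) / (331211 − 331531) = -0.001031
∂h/∂y = (385.15 − 384.92) / (5404680 − 5404980) = -0.0007667
Flow = −∇h = (+0.001031 east, +0.0007667 north), which points northeast.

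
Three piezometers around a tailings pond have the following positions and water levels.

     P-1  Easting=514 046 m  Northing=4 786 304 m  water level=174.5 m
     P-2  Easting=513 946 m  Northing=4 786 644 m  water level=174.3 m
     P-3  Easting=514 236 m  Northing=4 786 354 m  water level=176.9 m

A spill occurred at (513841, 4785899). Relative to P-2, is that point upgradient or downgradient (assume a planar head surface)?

downgradient

Taking P-1 as reference: P-2−P-1 = (-100, 340, -0.2); P-3−P-1 = (190, 50, +2.4).
Solve a·Δx + b·Δy = Δh: det = (-100)·50 − 190·340 = -69600.
∂h/∂x = [(-0.2)·50 − (+2.4)·340] / -69600 = +0.01187
∂h/∂y = [(-100)·(+2.4) − 190·(-0.2)] / -69600 = +0.002902
Head at (513841, 4785899) = 174.5 + (+0.01187)·(-205) + (+0.002902)·(-405) = 170.89 m.
That is lower than the 174.3 m at P-2, so the point is downgradient.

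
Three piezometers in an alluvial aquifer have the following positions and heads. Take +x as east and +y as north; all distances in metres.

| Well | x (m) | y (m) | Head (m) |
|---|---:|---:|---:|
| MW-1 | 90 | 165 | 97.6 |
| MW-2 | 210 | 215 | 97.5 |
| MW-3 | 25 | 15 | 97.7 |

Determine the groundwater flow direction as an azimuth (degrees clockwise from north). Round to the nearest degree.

Differences from MW-1: to MW-2 (Δx, Δy, Δh) = (120, 50, -0.1); to MW-3 = (-65, -150, +0.1).
Determinant of the coordinate differences = 120·(-150) − (-65)·50 = -14750.
∂h/∂x = [(-0.1)·(-150) − (+0.1)·50] / -14750 = -0.0006780
∂h/∂y = [120·(+0.1) − (-65)·(-0.1)] / -14750 = -0.0003729
Flow direction (−∇h) has components (+0.0006780 E, +0.0003729 N).
Azimuth = atan2(E, N) = atan2(+0.0006780, +0.0003729) = 61.2° ≈ 061°.

061°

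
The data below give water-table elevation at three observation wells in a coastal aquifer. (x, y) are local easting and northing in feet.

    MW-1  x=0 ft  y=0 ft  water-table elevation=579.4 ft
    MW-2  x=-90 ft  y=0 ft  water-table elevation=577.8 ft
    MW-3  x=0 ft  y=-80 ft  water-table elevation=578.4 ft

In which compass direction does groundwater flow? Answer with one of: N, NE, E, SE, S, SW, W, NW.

∂h/∂x = (577.8 − 579.4) / (-90 − 0) = +0.01778
∂h/∂y = (578.4 − 579.4) / (-80 − 0) = +0.01250
Flow = −∇h = (-0.01778 east, -0.01250 north), which points southwest.

SW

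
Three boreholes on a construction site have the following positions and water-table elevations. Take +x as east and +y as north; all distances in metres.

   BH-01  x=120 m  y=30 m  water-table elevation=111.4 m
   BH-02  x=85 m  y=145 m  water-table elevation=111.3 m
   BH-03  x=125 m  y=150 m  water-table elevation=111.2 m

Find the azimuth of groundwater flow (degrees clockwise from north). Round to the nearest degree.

Differences from BH-01: to BH-02 (Δx, Δy, Δh) = (-35, 115, -0.1); to BH-03 = (5, 120, -0.2).
Determinant of the coordinate differences = (-35)·120 − 5·115 = -4775.
∂h/∂x = [(-0.1)·120 − (-0.2)·115] / -4775 = -0.002304
∂h/∂y = [(-35)·(-0.2) − 5·(-0.1)] / -4775 = -0.001571
Flow direction (−∇h) has components (+0.002304 E, +0.001571 N).
Azimuth = atan2(E, N) = atan2(+0.002304, +0.001571) = 55.7° ≈ 056°.

056°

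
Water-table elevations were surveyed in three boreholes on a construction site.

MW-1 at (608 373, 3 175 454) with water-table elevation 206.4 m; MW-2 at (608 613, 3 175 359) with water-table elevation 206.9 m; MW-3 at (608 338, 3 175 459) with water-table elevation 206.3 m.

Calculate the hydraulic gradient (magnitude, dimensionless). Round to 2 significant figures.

With h = a·x + b·y + c and MW-1 as origin, the differences give:
  240·a + (-95)·b = +0.5
  (-35)·a + 5·b = -0.1
Eliminate b (×5 and ×(-95), subtract): -2125·a = -7.00 → a = ∂h/∂x = +0.003294
Back-substitute: b = ∂h/∂y = +0.003059.
|∇h| = √(0.003294² + 0.003059²) = 0.004495

0.0045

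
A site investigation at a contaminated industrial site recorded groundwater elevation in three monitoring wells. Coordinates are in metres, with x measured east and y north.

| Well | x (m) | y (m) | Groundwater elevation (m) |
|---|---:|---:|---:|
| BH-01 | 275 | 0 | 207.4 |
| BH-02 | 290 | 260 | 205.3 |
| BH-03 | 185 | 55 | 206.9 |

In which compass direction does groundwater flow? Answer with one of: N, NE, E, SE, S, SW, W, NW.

N

With h = a·x + b·y + c and BH-01 as origin, the differences give:
  15·a + 260·b = -2.1
  (-90)·a + 55·b = -0.5
Eliminate b (×55 and ×260, subtract): 24225·a = 14.50 → a = ∂h/∂x = +0.0005986
Back-substitute: b = ∂h/∂y = -0.008111.
Flow = −∇h = (-0.0005986 east, +0.008111 north), which points north.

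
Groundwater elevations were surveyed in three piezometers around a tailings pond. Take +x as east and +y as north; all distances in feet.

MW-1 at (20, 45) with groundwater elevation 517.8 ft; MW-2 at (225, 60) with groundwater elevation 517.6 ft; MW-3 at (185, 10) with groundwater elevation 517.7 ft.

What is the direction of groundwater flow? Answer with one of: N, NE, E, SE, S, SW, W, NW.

NE

Differences from MW-1: to MW-2 (Δx, Δy, Δh) = (205, 15, -0.2); to MW-3 = (165, -35, -0.1).
Solve a·Δx + b·Δy = Δh: det = 205·(-35) − 165·15 = -9650.
∂h/∂x = [(-0.2)·(-35) − (-0.1)·15] / -9650 = -0.0008808
∂h/∂y = [205·(-0.1) − 165·(-0.2)] / -9650 = -0.001295
Flow = −∇h = (+0.0008808 east, +0.001295 north), which points northeast.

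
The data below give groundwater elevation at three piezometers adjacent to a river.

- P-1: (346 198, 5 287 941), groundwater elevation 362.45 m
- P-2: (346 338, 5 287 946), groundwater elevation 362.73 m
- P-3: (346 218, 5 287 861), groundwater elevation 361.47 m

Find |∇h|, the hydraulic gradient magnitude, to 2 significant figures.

0.013

Differences from P-1: to P-2 (Δx, Δy, Δh) = (140, 5, +0.28); to P-3 = (20, -80, -0.98).
Determinant of the coordinate differences = 140·(-80) − 20·5 = -11300.
∂h/∂x = [(+0.28)·(-80) − (-0.98)·5] / -11300 = +0.001549
∂h/∂y = [140·(-0.98) − 20·(+0.28)] / -11300 = +0.01264
|∇h| = √(0.001549² + 0.01264²) = 0.01273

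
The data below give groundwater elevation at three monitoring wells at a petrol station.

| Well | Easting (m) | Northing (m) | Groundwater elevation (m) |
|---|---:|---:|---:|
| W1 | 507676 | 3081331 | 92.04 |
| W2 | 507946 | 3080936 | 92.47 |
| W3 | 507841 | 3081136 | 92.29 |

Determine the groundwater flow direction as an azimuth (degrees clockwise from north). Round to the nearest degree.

283°

With h = a·x + b·y + c and W1 as origin, the differences give:
  270·a + (-395)·b = +0.43
  165·a + (-195)·b = +0.25
Eliminate b (×(-195) and ×(-395), subtract): 12525·a = 14.900 → a = ∂h/∂x = +0.001190
Back-substitute: b = ∂h/∂y = -0.0002754.
Flow direction (−∇h) has components (-0.001190 E, +0.0002754 N).
Azimuth = atan2(E, N) = atan2(-0.001190, +0.0002754) = 283.0° ≈ 283°.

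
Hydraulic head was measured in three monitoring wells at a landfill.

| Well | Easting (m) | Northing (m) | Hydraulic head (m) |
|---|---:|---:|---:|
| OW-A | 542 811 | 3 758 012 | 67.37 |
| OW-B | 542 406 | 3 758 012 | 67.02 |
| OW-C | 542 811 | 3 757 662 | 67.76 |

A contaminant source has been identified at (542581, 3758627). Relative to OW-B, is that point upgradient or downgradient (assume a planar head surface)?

downgradient

∂h/∂x = (67.02 − 67.37) / (542406 − 542811) = +0.0008642
∂h/∂y = (67.76 − 67.37) / (3757662 − 3758012) = -0.001114
Head at (542581, 3758627) = 67.37 + (+0.0008642)·(-230) + (-0.001114)·(615) = 66.49 m.
That is lower than the 67.02 m at OW-B, so the point is downgradient.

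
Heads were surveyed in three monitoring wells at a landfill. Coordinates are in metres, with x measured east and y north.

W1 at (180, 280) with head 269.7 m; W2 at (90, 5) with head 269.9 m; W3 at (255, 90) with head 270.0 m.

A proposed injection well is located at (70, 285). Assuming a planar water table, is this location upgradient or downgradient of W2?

Differences from W1: to W2 (Δx, Δy, Δh) = (-90, -275, +0.2); to W3 = (75, -190, +0.3).
Determinant of the coordinate differences = (-90)·(-190) − 75·(-275) = 37725.
∂h/∂x = [(+0.2)·(-190) − (+0.3)·(-275)] / 37725 = +0.001180
∂h/∂y = [(-90)·(+0.3) − 75·(+0.2)] / 37725 = -0.001113
Head at (70, 285) = 269.7 + (+0.001180)·(-110) + (-0.001113)·(5) = 269.56 m.
That is lower than the 269.9 m at W2, so the point is downgradient.

downgradient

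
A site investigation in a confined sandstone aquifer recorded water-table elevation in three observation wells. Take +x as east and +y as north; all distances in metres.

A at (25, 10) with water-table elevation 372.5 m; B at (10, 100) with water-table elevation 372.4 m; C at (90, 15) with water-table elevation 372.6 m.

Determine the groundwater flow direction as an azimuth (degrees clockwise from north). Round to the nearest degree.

Differences from A: to B (Δx, Δy, Δh) = (-15, 90, -0.1); to C = (65, 5, +0.1).
Determinant of the coordinate differences = (-15)·5 − 65·90 = -5925.
∂h/∂x = [(-0.1)·5 − (+0.1)·90] / -5925 = +0.001603
∂h/∂y = [(-15)·(+0.1) − 65·(-0.1)] / -5925 = -0.0008439
Flow direction (−∇h) has components (-0.001603 E, +0.0008439 N).
Azimuth = atan2(E, N) = atan2(-0.001603, +0.0008439) = 297.8° ≈ 298°.

298°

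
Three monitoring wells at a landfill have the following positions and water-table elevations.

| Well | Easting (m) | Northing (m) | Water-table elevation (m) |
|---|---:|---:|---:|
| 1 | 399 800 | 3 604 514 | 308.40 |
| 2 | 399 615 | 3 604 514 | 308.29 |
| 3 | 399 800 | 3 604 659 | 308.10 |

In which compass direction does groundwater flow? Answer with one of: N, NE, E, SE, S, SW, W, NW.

N

∂h/∂x = (308.29 − 308.40) / (399615 − 399800) = +0.0005946
∂h/∂y = (308.10 − 308.40) / (3604659 − 3604514) = -0.002069
Flow = −∇h = (-0.0005946 east, +0.002069 north), which points north.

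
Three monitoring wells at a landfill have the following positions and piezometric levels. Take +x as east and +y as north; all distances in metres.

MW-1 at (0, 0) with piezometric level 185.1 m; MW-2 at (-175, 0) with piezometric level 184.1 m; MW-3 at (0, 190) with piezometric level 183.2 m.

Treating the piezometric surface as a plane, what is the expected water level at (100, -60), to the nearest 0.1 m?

186.3 m

∂h/∂x = (184.1 − 185.1) / (-175 − 0) = +0.005714
∂h/∂y = (183.2 − 185.1) / (190 − 0) = -0.01000
h(100, -60) = 185.1 + (+0.005714)·(100) + (-0.01000)·(-60) = 185.1 +0.571 +0.600 = 186.271 m.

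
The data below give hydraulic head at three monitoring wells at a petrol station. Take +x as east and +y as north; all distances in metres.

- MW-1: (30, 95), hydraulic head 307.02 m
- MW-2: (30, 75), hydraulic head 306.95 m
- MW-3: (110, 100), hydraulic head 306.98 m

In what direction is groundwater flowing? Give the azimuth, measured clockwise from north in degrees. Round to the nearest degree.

Taking MW-1 as reference: MW-2−MW-1 = (0, -20, -0.07); MW-3−MW-1 = (80, 5, -0.04).
Solve a·Δx + b·Δy = Δh: det = 0·5 − 80·(-20) = 1600.
∂h/∂x = [(-0.07)·5 − (-0.04)·(-20)] / 1600 = -0.0007187
∂h/∂y = [0·(-0.04) − 80·(-0.07)] / 1600 = +0.003500
Flow direction (−∇h) has components (+0.0007187 E, -0.003500 N).
Azimuth = atan2(E, N) = atan2(+0.0007187, -0.003500) = 168.4° ≈ 168°.

168°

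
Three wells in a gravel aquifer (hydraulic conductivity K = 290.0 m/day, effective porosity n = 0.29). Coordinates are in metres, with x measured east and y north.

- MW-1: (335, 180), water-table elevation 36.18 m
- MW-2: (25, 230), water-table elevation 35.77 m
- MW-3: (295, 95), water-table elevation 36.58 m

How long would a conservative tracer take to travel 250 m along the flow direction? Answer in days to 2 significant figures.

50 days

Differences from MW-1: to MW-2 (Δx, Δy, Δh) = (-310, 50, -0.41); to MW-3 = (-40, -85, +0.40).
Solve a·Δx + b·Δy = Δh: det = (-310)·(-85) − (-40)·50 = 28350.
∂h/∂x = [(-0.41)·(-85) − (+0.40)·50] / 28350 = +0.0005238
∂h/∂y = [(-310)·(+0.40) − (-40)·(-0.41)] / 28350 = -0.004952
|∇h| = √(0.0005238² + -0.004952²) = 0.00498
Seepage velocity v = K·i/n = 290.0 × 0.00498 / 0.29 = 4.98 m/day.
t = 250 / 4.98 = 50.2 days.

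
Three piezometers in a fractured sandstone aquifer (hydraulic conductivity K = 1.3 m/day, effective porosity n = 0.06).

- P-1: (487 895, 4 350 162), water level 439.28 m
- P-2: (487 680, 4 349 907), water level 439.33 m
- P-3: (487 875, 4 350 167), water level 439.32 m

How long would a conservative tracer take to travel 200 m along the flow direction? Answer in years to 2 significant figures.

12 years

Three-point gradient (reference P-1): Δ to P-2 = (-215, -255, +0.05), Δ to P-3 = (-20, 5, +0.04).
∂h/∂x = -0.001692, ∂h/∂y = +0.001231 (det = -6175).
|∇h| = √(-0.001692² + 0.001231²) = 0.002092
Seepage velocity v = K·i/n = 1.3 × 0.002092 / 0.06 = 0.04533 m/day.
t = 200 / 0.04533 = 4412 days = 12.1 years.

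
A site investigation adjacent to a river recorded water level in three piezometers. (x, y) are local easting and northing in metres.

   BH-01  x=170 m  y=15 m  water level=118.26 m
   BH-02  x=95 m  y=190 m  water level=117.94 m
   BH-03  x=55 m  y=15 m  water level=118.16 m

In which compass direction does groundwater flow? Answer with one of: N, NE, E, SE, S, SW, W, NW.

NW

With h = a·x + b·y + c and BH-01 as origin, the differences give:
  (-75)·a + 175·b = -0.32
  (-115)·a + 0·b = -0.10
Eliminate b (×0 and ×175, subtract): 20125·a = 17.500 → a = ∂h/∂x = +0.0008696
Back-substitute: b = ∂h/∂y = -0.001456.
Flow = −∇h = (-0.0008696 east, +0.001456 north), which points northwest.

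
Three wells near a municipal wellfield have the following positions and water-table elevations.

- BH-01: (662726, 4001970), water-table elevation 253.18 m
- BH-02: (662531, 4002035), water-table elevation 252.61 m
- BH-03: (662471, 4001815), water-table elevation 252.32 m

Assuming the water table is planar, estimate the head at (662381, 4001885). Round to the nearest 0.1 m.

Taking BH-01 as reference: BH-02−BH-01 = (-195, 65, -0.57); BH-03−BH-01 = (-255, -155, -0.86).
Solve a·Δx + b·Δy = Δh: det = (-195)·(-155) − (-255)·65 = 46800.
∂h/∂x = [(-0.57)·(-155) − (-0.86)·65] / 46800 = +0.003082
∂h/∂y = [(-195)·(-0.86) − (-255)·(-0.57)] / 46800 = +0.0004776
h(662381, 4001885) = 253.18 + (+0.003082)·(-345) + (+0.0004776)·(-85) = 253.18 -1.063 -0.041 = 252.076 m.

252.1 m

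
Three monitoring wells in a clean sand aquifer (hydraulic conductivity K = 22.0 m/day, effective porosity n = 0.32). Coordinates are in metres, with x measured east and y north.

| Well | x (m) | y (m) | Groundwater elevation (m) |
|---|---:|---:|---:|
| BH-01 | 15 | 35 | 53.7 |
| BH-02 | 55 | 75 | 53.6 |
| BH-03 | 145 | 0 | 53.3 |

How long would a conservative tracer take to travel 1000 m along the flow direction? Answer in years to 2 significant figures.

13 years

Differences from BH-01: to BH-02 (Δx, Δy, Δh) = (40, 40, -0.1); to BH-03 = (130, -35, -0.4).
Determinant of the coordinate differences = 40·(-35) − 130·40 = -6600.
∂h/∂x = [(-0.1)·(-35) − (-0.4)·40] / -6600 = -0.002955
∂h/∂y = [40·(-0.4) − 130·(-0.1)] / -6600 = +0.0004545
|∇h| = √(-0.002955² + 0.0004545²) = 0.00299
Seepage velocity v = K·i/n = 22.0 × 0.00299 / 0.32 = 0.2056 m/day.
t = 1000 / 0.2056 = 4864 days = 13.3 years.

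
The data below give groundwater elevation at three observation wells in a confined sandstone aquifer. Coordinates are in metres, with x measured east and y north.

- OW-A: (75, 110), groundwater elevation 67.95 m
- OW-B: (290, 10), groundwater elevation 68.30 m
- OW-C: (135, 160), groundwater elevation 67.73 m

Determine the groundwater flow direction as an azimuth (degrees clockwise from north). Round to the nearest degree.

004°

With h = a·x + b·y + c and OW-A as origin, the differences give:
  215·a + (-100)·b = +0.35
  60·a + 50·b = -0.22
Eliminate b (×50 and ×(-100), subtract): 16750·a = -4.500 → a = ∂h/∂x = -0.0002687
Back-substitute: b = ∂h/∂y = -0.004078.
Flow direction (−∇h) has components (+0.0002687 E, +0.004078 N).
Azimuth = atan2(E, N) = atan2(+0.0002687, +0.004078) = 3.8° ≈ 004°.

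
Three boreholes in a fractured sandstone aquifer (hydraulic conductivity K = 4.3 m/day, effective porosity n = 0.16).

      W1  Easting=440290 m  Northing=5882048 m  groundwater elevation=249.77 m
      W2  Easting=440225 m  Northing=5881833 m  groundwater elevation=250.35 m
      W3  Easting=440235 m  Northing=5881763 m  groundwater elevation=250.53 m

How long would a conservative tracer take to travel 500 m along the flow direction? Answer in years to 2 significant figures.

19 years

With h = a·x + b·y + c and W1 as origin, the differences give:
  (-65)·a + (-215)·b = +0.58
  (-55)·a + (-285)·b = +0.76
Eliminate b (×(-285) and ×(-215), subtract): 6700·a = -1.900 → a = ∂h/∂x = -0.0002836
Back-substitute: b = ∂h/∂y = -0.002612.
|∇h| = √(-0.0002836² + -0.002612²) = 0.002627
Seepage velocity v = K·i/n = 4.3 × 0.002627 / 0.16 = 0.0706 m/day.
t = 500 / 0.0706 = 7082 days = 19.4 years.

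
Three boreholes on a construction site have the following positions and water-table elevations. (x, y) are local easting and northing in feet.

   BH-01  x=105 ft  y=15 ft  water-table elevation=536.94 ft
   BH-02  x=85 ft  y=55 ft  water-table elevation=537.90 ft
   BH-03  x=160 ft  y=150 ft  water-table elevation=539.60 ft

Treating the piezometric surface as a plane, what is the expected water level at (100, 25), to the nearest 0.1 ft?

537.2 ft

Taking BH-01 as reference: BH-02−BH-01 = (-20, 40, +0.96); BH-03−BH-01 = (55, 135, +2.66).
Determinant of the coordinate differences = (-20)·135 − 55·40 = -4900.
∂h/∂x = [(+0.96)·135 − (+2.66)·40] / -4900 = -0.004735
∂h/∂y = [(-20)·(+2.66) − 55·(+0.96)] / -4900 = +0.02163
h(100, 25) = 536.94 + (-0.004735)·(-5) + (+0.02163)·(10) = 536.94 +0.024 +0.216 = 537.180 ft.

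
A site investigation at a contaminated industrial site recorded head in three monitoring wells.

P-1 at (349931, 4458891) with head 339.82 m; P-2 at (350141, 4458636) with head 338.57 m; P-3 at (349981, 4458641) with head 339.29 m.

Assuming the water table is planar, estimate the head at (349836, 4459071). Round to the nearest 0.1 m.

340.5 m

Differences from P-1: to P-2 (Δx, Δy, Δh) = (210, -255, -1.25); to P-3 = (50, -250, -0.53).
Solve a·Δx + b·Δy = Δh: det = 210·(-250) − 50·(-255) = -39750.
∂h/∂x = [(-1.25)·(-250) − (-0.53)·(-255)] / -39750 = -0.004462
∂h/∂y = [210·(-0.53) − 50·(-1.25)] / -39750 = +0.001228
h(349836, 4459071) = 339.82 + (-0.004462)·(-95) + (+0.001228)·(180) = 339.82 +0.424 +0.221 = 340.465 m.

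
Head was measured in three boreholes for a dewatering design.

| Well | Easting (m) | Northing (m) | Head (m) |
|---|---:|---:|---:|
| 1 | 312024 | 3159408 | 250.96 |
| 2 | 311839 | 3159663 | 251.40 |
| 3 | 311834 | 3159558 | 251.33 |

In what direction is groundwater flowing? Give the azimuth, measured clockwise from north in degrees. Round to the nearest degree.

With h = a·x + b·y + c and 1 as origin, the differences give:
  (-185)·a + 255·b = +0.44
  (-190)·a + 150·b = +0.37
Eliminate b (×150 and ×255, subtract): 20700·a = -28.350 → a = ∂h/∂x = -0.001370
Back-substitute: b = ∂h/∂y = +0.0007319.
Flow direction (−∇h) has components (+0.001370 E, -0.0007319 N).
Azimuth = atan2(E, N) = atan2(+0.001370, -0.0007319) = 118.1° ≈ 118°.

118°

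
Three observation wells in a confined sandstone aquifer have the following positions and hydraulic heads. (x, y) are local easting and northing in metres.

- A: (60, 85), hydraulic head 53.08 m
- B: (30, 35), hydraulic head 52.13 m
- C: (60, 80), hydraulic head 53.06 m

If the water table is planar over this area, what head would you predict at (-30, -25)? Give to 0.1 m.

Three-point gradient (reference A): Δ to B = (-30, -50, -0.95), Δ to C = (0, -5, -0.02).
∂h/∂x = +0.02500, ∂h/∂y = +0.004000 (det = 150).
h(-30, -25) = 53.08 + (+0.02500)·(-90) + (+0.004000)·(-110) = 53.08 -2.250 -0.440 = 50.390 m.

50.4 m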